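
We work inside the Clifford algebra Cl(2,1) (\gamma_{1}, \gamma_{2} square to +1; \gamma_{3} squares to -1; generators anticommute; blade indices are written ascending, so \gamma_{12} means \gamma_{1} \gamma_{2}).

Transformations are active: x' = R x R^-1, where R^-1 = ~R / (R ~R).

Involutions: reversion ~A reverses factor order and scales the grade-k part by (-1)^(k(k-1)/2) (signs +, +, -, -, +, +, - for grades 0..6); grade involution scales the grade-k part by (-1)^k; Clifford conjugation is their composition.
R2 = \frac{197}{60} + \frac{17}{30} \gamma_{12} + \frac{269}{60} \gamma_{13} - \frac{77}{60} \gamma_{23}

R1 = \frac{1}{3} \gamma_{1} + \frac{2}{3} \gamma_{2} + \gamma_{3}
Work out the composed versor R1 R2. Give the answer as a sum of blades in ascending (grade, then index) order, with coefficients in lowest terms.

Distribute over the terms of R1 (each basis-blade product reordered to ascending indices, repeated generators contracted through their squares):
(\frac{1}{3} \gamma_{1}) R2 = \frac{197}{180} \gamma_{1} + \frac{17}{90} \gamma_{2} + \frac{269}{180} \gamma_{3} - \frac{77}{180} \gamma_{123}
(\frac{2}{3} \gamma_{2}) R2 = -\frac{17}{45} \gamma_{1} + \frac{197}{90} \gamma_{2} - \frac{77}{90} \gamma_{3} - \frac{269}{90} \gamma_{123}
(\gamma_{3}) R2 = \frac{269}{60} \gamma_{1} - \frac{77}{60} \gamma_{2} + \frac{197}{60} \gamma_{3} + \frac{17}{30} \gamma_{123}
Summing the partial products and collecting blades:
Answer: \frac{26}{5} \gamma_{1} + \frac{197}{180} \gamma_{2} + \frac{353}{90} \gamma_{3} - \frac{57}{20} \gamma_{123}


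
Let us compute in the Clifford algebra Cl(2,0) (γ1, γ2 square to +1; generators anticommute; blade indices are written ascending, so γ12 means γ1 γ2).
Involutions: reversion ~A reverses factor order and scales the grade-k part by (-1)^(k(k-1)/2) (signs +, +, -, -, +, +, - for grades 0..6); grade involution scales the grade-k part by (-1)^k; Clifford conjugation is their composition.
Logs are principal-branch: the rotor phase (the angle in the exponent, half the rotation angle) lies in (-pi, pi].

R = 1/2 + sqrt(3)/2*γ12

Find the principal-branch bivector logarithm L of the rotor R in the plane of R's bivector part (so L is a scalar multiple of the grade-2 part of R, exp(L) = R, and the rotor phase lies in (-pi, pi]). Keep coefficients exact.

The scalar part of R is 1/2, so the principal-branch rotor phase is pinned; divide the bivector part by its sine to get the unit plane — L is the phase times that plane.
Concretely: cos(phase) = 1/2 gives phase = ±pi/3, and since phase/sin(phase) is even the sign is immaterial: L = (phase/sin(phase)) * <R>_2 = (2*sqrt(3)*pi/9) * <R>_2.
Answer: pi/3*γ12


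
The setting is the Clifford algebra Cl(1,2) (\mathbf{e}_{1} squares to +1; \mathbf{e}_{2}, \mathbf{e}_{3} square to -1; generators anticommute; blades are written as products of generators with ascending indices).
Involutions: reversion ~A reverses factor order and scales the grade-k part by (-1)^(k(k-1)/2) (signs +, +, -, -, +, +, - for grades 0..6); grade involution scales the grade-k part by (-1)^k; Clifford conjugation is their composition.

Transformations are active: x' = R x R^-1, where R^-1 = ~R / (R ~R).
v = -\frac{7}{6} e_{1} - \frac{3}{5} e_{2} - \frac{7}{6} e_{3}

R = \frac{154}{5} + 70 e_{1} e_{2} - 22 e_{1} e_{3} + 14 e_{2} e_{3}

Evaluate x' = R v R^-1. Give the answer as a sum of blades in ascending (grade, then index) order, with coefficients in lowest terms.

~R = \frac{154}{5} - 70 e_{1} e_{2} + 22 e_{1} e_{3} - 14 e_{2} e_{3}, and R ~R = -\frac{105984}{25}, so R^-1 = ~R / (-\frac{105984}{25}).
R v = -\frac{98}{5} e_{1} + \frac{1988}{25} e_{2} - 70 e_{3} - \frac{556}{5} e_{1} e_{2} e_{3}
Answer: \frac{9653}{4416} e_{1} - \frac{9437}{5520} e_{2} - \frac{2191}{1472} e_{3}


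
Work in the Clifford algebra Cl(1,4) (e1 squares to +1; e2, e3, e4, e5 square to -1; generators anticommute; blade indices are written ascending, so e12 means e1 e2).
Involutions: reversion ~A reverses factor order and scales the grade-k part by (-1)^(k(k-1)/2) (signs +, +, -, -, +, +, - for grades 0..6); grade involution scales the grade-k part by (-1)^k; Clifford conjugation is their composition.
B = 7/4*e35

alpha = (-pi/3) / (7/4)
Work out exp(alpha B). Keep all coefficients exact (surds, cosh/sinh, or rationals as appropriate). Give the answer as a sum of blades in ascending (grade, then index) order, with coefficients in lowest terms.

B^2 = (7/4)^2*(e35)^2 = 49/16*(-1) = -49/16 (a basis 2-blade squares to minus the product of its generators' squares).
B^2 = -49/16 — circular case — the even/odd split gives cos and sin: l = 7/4, alpha*l = -pi/3, so exp(alpha B) = cos(-pi/3) + (sin(-pi/3)/(7/4))*B = 1/2 + (-2*sqrt(3)/7)*B.
Answer: 1/2 - sqrt(3)/2*e35


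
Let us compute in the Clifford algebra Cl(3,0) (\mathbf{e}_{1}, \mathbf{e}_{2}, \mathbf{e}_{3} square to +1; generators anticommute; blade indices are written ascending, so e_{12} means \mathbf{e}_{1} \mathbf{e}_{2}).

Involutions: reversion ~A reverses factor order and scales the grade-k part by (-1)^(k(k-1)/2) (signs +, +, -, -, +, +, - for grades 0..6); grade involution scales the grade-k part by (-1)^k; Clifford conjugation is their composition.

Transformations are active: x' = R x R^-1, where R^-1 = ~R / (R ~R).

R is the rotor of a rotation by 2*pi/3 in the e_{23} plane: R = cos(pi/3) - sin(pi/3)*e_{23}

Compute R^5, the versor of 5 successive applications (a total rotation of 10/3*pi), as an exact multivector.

Rotor phase runs at HALF the rotation angle; powers of one rotor simply add phase, so after 5 steps in e_{23} the phase is 5*pi/3 = \frac{5 \pi}{3} and R^5 = cos(\frac{5 \pi}{3}) - sin(\frac{5 \pi}{3})*e_{23}.
cos(\frac{5 \pi}{3}) = \frac{1}{2} and sin(\frac{5 \pi}{3}) = - \frac{\sqrt{3}}{2}, so R^5 = \frac{1}{2} + \frac{\sqrt{3}}{2} e_{23}. The net rotation is 4/3*pi (after discarding 1 full turn, each of which contributes a factor -1 to the rotor); the rotor keeps the half-angle phase exactly.
Answer: \frac{1}{2} + \frac{\sqrt{3}}{2} e_{23}


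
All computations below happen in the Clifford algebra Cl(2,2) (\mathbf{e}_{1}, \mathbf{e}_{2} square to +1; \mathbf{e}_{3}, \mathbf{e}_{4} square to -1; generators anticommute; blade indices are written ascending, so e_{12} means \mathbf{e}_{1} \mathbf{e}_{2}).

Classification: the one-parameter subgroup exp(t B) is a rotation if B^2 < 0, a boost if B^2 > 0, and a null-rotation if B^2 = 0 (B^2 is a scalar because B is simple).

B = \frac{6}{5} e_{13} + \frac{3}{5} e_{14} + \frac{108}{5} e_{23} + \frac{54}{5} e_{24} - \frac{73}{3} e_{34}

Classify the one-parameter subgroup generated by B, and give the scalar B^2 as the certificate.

B^2 term by term: the squares give (\frac{6}{5})^2*(e_{13})^2 + (\frac{3}{5})^2*(e_{14})^2 + (\frac{108}{5})^2*(e_{23})^2 + (\frac{54}{5})^2*(e_{24})^2 + (-\frac{73}{3})^2*(e_{34})^2 = \frac{36}{25}*(+1) + \frac{9}{25}*(+1) + \frac{11664}{25}*(+1) + \frac{2916}{25}*(+1) + \frac{5329}{9}*(-1) = -\frac{64}{9} (each basis 2-blade squares to minus the product of its generators' squares); cross terms between blades sharing an index anticommute and cancel; the commuting (index-disjoint) pairs give grade-4 terms 2*c*c'*(blade product), which cancel blade by blade — e_{1234}: -\frac{648}{25} + \frac{648}{25} = 0 — confirming B is simple. So B^2 = -\frac{64}{9}.
Answer: rotation, certificate B^2 = -\frac{64}{9}. Key observation: B^2 = -\frac{64}{9} is a conjugation invariant, so its sign decides the class regardless of the surface form of B.


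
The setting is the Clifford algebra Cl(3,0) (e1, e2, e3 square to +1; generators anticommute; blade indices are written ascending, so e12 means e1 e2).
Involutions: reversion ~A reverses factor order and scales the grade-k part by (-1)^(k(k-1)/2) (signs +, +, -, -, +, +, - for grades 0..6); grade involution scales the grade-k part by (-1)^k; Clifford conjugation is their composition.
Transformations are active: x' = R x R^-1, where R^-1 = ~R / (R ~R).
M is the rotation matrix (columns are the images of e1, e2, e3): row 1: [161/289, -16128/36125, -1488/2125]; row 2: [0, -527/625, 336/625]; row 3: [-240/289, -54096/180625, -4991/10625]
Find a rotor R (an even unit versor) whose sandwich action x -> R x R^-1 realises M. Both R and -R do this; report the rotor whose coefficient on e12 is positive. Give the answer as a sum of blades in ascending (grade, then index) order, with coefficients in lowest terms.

Method: write R = a + b12*e12 + b13*e13 + b23*e23 with a^2 + b12^2 + b13^2 + b23^2 = 1 (so R^-1 = ~R). Expanding the columns R e_j ~R gives tr M = 4a^2 - 1 and, from the antisymmetric part, M21 - M12 = -4a*b12, M13 - M31 = 4a*b13, M32 - M23 = -4a*b23.
Here tr M = -5461/7225, so a^2 = (1 + tr M)/4 = 441/7225 and a = ±21/85. Taking a = 21/85: M21 - M12 = 16128/36125, M13 - M31 = 4704/36125, M32 - M23 = -6048/7225, giving b12 = -192/425, b13 = 56/425, b23 = 72/85, i.e. R = 21/85 - 192/425*e12 + 56/425*e13 + 72/85*e23.
Its e12 coefficient is negative, so report the other preimage -R.
Answer: -21/85 + 192/425*e12 - 56/425*e13 - 72/85*e23. Key observation: the double cover Spin(3) -> SO(3) sends R and -R to the same matrix (trace -5461/7225 here), so the stated sign of the e12 coefficient is what selects one sheet.


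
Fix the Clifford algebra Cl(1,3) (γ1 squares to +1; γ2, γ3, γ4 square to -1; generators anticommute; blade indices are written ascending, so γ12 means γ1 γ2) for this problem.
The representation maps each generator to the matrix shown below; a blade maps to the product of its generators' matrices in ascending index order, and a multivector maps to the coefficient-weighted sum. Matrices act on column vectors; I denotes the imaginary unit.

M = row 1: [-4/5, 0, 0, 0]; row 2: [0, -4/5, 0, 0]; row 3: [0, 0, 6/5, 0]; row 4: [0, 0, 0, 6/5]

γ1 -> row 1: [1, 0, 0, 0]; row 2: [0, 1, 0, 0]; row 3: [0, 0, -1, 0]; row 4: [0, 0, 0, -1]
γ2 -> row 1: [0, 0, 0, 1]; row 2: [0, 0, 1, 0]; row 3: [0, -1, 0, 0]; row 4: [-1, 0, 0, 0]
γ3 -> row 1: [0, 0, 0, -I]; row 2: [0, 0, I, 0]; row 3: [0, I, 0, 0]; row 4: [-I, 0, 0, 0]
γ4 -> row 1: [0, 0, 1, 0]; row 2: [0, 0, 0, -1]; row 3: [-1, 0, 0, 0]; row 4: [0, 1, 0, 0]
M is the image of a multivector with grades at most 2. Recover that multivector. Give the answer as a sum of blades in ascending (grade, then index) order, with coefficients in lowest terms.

Method: the blade images are trace-orthogonal — tr(rho(e_A) rho(e_B)^-1) = 4 if A = B and 0 otherwise — and rho(e_A)^-1 = (e_A)^2 * rho(e_A) with (e_A)^2 = +1 or -1, so the coefficient of e_A in the preimage is (e_A)^2 * tr(M rho(e_A))/4.
Nonzero projections over blades of grade <= 2: 1: (1)^2 = +1, tr(M 1) = 4/5, coefficient 1/5; γ1: (γ1)^2 = +1, tr(M rho(γ1)) = -4, coefficient -1. Every other blade of grade <= 2 projects to 0.
Answer: 1/5 - γ1


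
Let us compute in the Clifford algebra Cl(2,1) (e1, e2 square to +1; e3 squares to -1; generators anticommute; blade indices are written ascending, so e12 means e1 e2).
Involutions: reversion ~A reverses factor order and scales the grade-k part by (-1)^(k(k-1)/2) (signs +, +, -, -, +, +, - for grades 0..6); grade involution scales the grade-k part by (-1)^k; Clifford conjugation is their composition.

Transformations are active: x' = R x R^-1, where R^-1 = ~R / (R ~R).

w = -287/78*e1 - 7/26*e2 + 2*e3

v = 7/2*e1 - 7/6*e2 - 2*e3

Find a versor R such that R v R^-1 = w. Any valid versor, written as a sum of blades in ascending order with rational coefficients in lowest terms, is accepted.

Take R = v + w = -7/39*e1 - 56/39*e2. Because q(v) = q(w) = 173/18, conjugation by R sends v exactly to w.
Answer: -7/39*e1 - 56/39*e2


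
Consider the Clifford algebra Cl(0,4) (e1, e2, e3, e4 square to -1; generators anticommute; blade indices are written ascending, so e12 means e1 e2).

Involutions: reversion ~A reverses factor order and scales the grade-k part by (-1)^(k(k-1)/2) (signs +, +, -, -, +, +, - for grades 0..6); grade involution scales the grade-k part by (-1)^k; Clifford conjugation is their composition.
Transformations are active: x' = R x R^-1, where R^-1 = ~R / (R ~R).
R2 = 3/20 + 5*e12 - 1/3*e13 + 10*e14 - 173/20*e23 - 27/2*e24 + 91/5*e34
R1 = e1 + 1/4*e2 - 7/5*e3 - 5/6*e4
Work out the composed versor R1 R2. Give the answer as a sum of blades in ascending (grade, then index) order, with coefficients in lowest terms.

Distribute over the terms of R1 (each basis-blade product reordered to ascending indices, repeated generators contracted through their squares):
(e1) R2 = 3/20*e1 - 5*e2 + 1/3*e3 - 10*e4 - 173/20*e123 - 27/2*e124 + 91/5*e134
(1/4*e2) R2 = 5/4*e1 + 3/80*e2 + 173/80*e3 + 27/8*e4 + 1/12*e123 - 5/2*e124 + 91/20*e234
(-7/5*e3) R2 = 7/15*e1 + 1211/100*e2 - 21/100*e3 + 637/25*e4 - 7*e123 + 14*e134 - 189/10*e234
(-5/6*e4) R2 = -25/3*e1 + 45/4*e2 - 91/6*e3 - 1/8*e4 - 25/6*e124 + 5/18*e134 + 173/24*e234
Summing the partial products and collecting blades:
Answer: -97/15*e1 + 7359/400*e2 - 15457/1200*e3 + 1873/100*e4 - 467/30*e123 - 121/6*e124 + 2923/90*e134 - 857/120*e234


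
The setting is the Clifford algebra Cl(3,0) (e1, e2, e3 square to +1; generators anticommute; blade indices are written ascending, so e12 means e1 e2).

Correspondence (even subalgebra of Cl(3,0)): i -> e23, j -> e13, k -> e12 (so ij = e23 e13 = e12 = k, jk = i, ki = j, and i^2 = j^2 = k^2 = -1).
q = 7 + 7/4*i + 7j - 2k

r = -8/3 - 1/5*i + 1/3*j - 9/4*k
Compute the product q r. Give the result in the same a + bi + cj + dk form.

In blades: q = 7 - 2*e12 + 7*e13 + 7/4*e23, r = -8/3 - 9/4*e12 + 1/3*e13 - 1/5*e23.
Distribute q over r term by term (generator squares from the signature, products reordered to ascending indices): (7)*r = -56/3 - 63/4*e12 + 7/3*e13 - 7/5*e23; (-2*e12)*r = -9/2 + 16/3*e12 + 2/5*e13 + 2/3*e23; (7*e13)*r = -7/3 + 7/5*e12 - 56/3*e13 - 63/4*e23; (7/4*e23)*r = 7/20 + 7/12*e12 + 63/16*e13 - 14/3*e23.
Sum: -503/20 - 253/30*e12 - 2879/240*e13 - 423/20*e23; translating back through the correspondence:
Answer: -503/20 - 423/20*i - 2879/240*j - 253/30*k


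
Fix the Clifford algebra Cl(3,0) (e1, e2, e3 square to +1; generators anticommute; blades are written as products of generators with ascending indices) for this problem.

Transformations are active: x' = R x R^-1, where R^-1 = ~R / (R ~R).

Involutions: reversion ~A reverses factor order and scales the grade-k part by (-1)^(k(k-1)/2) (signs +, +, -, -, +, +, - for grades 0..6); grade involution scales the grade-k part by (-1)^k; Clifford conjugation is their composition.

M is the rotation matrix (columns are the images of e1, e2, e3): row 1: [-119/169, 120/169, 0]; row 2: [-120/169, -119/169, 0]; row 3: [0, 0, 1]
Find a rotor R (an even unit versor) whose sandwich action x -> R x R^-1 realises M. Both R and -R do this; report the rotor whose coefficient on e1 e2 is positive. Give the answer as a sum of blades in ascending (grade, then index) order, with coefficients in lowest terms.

Method: write R = a + b12*e1 e2 + b13*e1 e3 + b23*e2 e3 with a^2 + b12^2 + b13^2 + b23^2 = 1 (so R^-1 = ~R). Expanding the columns R e_j ~R gives tr M = 4a^2 - 1 and, from the antisymmetric part, M21 - M12 = -4a*b12, M13 - M31 = 4a*b13, M32 - M23 = -4a*b23.
Here tr M = -69/169, so a^2 = (1 + tr M)/4 = 25/169 and a = ±5/13. Taking a = 5/13: M21 - M12 = -240/169, M13 - M31 = 0, M32 - M23 = 0, giving b12 = 12/13, b13 = 0, b23 = 0, i.e. R = 5/13 + 12/13*e1 e2.
Its e1 e2 coefficient is already positive.
Answer: 5/13 + 12/13*e1 e2. Key observation: the double cover Spin(3) -> SO(3) sends R and -R to the same matrix (trace -69/169 here), so the stated sign of the e1 e2 coefficient is what selects one sheet.


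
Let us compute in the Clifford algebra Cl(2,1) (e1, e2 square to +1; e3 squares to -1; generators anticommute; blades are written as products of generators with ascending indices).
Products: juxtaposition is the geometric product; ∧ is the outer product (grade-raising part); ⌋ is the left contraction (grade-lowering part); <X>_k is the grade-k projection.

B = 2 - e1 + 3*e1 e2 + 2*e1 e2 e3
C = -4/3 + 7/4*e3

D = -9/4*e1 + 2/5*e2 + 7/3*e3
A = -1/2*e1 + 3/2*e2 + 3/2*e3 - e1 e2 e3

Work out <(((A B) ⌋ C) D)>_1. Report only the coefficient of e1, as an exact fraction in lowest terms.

step 1: -3/2 - 11/2*e1 + 3/2*e2 + 6*e3 - 3/2*e1 e2 - 3/2*e1 e3 + 5/2*e1 e2 e3
step 2: -17/2 - 21/8*e3
step 3: 49/8 + 153/8*e1 - 17/5*e2 - 119/6*e3 - 189/32*e1 e3 + 21/20*e2 e3
step 4: 153/8*e1 - 17/5*e2 - 119/6*e3
Answer: 153/8


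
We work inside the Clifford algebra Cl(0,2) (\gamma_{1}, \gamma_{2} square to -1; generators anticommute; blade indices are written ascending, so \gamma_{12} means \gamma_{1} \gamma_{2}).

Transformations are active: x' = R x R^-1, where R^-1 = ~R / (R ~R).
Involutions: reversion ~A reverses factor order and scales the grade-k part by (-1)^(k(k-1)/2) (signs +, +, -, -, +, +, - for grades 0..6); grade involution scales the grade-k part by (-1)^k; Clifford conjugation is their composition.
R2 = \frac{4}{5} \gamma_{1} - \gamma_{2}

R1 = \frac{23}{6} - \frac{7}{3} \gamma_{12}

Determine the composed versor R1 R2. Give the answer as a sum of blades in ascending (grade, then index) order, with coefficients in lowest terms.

Distribute over the terms of R1 (each basis-blade product reordered to ascending indices, repeated generators contracted through their squares):
(\frac{23}{6}) R2 = \frac{46}{15} \gamma_{1} - \frac{23}{6} \gamma_{2}
(-\frac{7}{3} \gamma_{12}) R2 = -\frac{7}{3} \gamma_{1} - \frac{28}{15} \gamma_{2}
Summing the partial products and collecting blades:
Answer: \frac{11}{15} \gamma_{1} - \frac{57}{10} \gamma_{2}


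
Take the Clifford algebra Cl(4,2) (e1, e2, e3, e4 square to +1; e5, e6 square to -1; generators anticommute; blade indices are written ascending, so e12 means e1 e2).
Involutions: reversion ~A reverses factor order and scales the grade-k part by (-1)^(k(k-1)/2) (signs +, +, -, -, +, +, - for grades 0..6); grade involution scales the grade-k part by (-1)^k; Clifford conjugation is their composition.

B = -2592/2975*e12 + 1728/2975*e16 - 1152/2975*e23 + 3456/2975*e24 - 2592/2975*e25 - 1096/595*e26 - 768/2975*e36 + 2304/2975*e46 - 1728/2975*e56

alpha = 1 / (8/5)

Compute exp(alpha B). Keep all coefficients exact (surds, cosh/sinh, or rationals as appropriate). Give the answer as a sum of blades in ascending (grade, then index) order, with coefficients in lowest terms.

B^2 term by term: the squares give (-2592/2975)^2*(e12)^2 + (1728/2975)^2*(e16)^2 + (-1152/2975)^2*(e23)^2 + (3456/2975)^2*(e24)^2 + (-2592/2975)^2*(e25)^2 + (-1096/595)^2*(e26)^2 + (-768/2975)^2*(e36)^2 + (2304/2975)^2*(e46)^2 + (-1728/2975)^2*(e56)^2 = 6718464/8850625*(-1) + 2985984/8850625*(+1) + 1327104/8850625*(-1) + 11943936/8850625*(-1) + 6718464/8850625*(+1) + 1201216/354025*(+1) + 589824/8850625*(+1) + 5308416/8850625*(+1) + 2985984/8850625*(-1) = 64/25 (each basis 2-blade squares to minus the product of its generators' squares); cross terms between blades sharing an index anticommute and cancel; the commuting (index-disjoint) pairs give grade-4 terms 2*c*c'*(blade product), which cancel blade by blade — e1236: 3981312/8850625 - 3981312/8850625 = 0; e1246: -11943936/8850625 + 11943936/8850625 = 0; e1256: 8957952/8850625 - 8957952/8850625 = 0; e2346: -5308416/8850625 + 5308416/8850625 = 0; e2356: 3981312/8850625 - 3981312/8850625 = 0; e2456: -11943936/8850625 + 11943936/8850625 = 0 — confirming B is simple. So B^2 = 64/25.
B^2 = 64/25 — the series telescopes hyperbolically here: l = 8/5, alpha*l = 1, so exp(alpha B) = cosh(1) + (sinh(1)/(8/5))*B = cosh(1) + (5*sinh(1)/8)*B.
Answer: cosh(1) - 324*sinh(1)/595*e12 + 216*sinh(1)/595*e16 - 144*sinh(1)/595*e23 + 432*sinh(1)/595*e24 - 324*sinh(1)/595*e25 - 137*sinh(1)/119*e26 - 96*sinh(1)/595*e36 + 288*sinh(1)/595*e46 - 216*sinh(1)/595*e56


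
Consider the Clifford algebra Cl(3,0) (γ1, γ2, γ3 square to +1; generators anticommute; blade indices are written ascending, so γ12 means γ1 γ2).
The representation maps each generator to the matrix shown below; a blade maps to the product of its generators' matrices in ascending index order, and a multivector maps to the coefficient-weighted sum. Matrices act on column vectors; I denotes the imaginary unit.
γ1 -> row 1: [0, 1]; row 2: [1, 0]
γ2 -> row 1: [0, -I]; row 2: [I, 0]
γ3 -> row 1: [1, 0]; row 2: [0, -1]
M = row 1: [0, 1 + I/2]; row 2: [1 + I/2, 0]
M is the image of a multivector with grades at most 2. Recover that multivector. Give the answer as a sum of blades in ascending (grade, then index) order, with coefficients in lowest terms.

Method: 1, rho(γ1), rho(γ2), rho(γ3) form a trace-orthogonal basis of the 2x2 complex matrices (tr(X Y) = 2 if X = Y, else 0), so M = m0*1 + m1*rho(γ1) + m2*rho(γ2) + m3*rho(γ3) with m0 = tr(M)/2 = 0, m1 = tr(M rho(γ1))/2 = 1 + I/2, m2 = tr(M rho(γ2))/2 = 0, m3 = tr(M rho(γ3))/2 = 0.
Multiplying table entries, the bivector images are rho(γ12) = I*rho(γ3), rho(γ13) = -I*rho(γ2), rho(γ23) = I*rho(γ1); with real blade coefficients the real parts of m0..m3 are the coefficients of 1, γ1, γ2, γ3 and the imaginary parts give the bivectors (γ23: Im m1, γ13: -Im m2, γ12: Im m3).
Answer: γ1 + 1/2*γ23


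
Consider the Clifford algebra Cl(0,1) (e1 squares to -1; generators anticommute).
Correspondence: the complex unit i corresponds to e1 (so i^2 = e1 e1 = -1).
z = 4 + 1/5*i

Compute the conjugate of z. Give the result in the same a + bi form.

In blades: z = 4 + 1/5*e1.
Conjugation here is Clifford conjugation: the scalar is fixed and the grade-1 and grade-2 blades all flip sign, giving 4 - 1/5*e1; translating back:
Answer: 4 - 1/5*i


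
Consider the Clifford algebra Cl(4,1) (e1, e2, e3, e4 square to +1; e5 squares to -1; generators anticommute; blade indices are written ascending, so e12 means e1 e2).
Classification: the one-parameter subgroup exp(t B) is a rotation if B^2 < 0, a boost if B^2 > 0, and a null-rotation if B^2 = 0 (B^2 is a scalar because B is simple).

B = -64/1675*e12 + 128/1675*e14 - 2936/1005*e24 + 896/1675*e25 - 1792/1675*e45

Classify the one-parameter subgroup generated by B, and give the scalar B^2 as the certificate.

B^2 term by term: the squares give (-64/1675)^2*(e12)^2 + (128/1675)^2*(e14)^2 + (-2936/1005)^2*(e24)^2 + (896/1675)^2*(e25)^2 + (-1792/1675)^2*(e45)^2 = 4096/2805625*(-1) + 16384/2805625*(-1) + 8620096/1010025*(-1) + 802816/2805625*(+1) + 3211264/2805625*(+1) = -64/9 (each basis 2-blade squares to minus the product of its generators' squares); cross terms between blades sharing an index anticommute and cancel; the commuting (index-disjoint) pairs give grade-4 terms 2*c*c'*(blade product), which cancel blade by blade — e1245: 229376/2805625 - 229376/2805625 = 0 — confirming B is simple. So B^2 = -64/9.
Answer: rotation, certificate B^2 = -64/9. Note: conjugating B changes its blade decomposition but never the scalar B^2 = -64/9, whose sign settles the classification.


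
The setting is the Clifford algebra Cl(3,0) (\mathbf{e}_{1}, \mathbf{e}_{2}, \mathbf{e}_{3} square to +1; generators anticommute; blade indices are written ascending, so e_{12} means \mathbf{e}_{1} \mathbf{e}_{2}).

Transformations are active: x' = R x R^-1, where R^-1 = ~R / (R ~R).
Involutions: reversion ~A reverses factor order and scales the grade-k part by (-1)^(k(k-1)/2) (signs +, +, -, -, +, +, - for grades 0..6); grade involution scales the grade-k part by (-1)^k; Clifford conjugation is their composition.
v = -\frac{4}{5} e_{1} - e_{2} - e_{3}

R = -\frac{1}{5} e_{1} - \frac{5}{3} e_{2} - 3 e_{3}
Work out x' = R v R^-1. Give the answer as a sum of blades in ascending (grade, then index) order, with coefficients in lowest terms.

~R = -\frac{1}{5} e_{1} - \frac{5}{3} e_{2} - 3 e_{3}, and R ~R = \frac{2659}{225}, so R^-1 = ~R / (\frac{2659}{225}).
R v = \frac{362}{75} - \frac{17}{15} e_{12} - \frac{11}{5} e_{13} - \frac{4}{3} e_{23}
Answer: \frac{8464}{13295} e_{1} - \frac{961}{2659} e_{2} - \frac{3857}{2659} e_{3}


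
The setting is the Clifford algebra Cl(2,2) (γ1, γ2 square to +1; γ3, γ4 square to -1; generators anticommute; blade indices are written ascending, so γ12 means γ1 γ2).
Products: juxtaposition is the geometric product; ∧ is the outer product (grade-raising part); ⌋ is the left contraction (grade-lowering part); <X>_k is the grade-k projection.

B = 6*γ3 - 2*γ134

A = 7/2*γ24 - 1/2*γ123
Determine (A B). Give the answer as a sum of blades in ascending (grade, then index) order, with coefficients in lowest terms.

step 1: 3*γ12 - γ24 - 7*γ123 - 21*γ234
Answer: 3*γ12 - γ24 - 7*γ123 - 21*γ234


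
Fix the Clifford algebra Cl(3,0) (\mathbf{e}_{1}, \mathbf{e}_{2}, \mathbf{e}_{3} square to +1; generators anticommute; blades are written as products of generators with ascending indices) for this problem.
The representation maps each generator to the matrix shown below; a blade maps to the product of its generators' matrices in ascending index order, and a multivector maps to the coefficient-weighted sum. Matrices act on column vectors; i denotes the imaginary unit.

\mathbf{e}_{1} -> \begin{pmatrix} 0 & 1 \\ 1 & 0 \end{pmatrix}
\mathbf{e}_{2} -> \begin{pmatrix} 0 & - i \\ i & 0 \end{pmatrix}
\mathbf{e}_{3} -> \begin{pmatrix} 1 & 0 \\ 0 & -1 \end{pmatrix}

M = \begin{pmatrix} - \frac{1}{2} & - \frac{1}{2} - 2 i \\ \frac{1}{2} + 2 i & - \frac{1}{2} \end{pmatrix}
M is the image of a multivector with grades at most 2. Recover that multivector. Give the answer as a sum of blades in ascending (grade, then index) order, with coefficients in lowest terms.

Method: 1, rho(e_{1}), rho(e_{2}), rho(e_{3}) form a trace-orthogonal basis of the 2x2 complex matrices (tr(X Y) = 2 if X = Y, else 0), so M = m0*1 + m1*rho(e_{1}) + m2*rho(e_{2}) + m3*rho(e_{3}) with m0 = tr(M)/2 = - \frac{1}{2}, m1 = tr(M rho(e_{1}))/2 = 0, m2 = tr(M rho(e_{2}))/2 = 2 - \frac{i}{2}, m3 = tr(M rho(e_{3}))/2 = 0.
Multiplying table entries, the bivector images are rho(e_{1} e_{2}) = i*rho(e_{3}), rho(e_{1} e_{3}) = -i*rho(e_{2}), rho(e_{2} e_{3}) = i*rho(e_{1}); with real blade coefficients the real parts of m0..m3 are the coefficients of 1, e_{1}, e_{2}, e_{3} and the imaginary parts give the bivectors (e_{2} e_{3}: Im m1, e_{1} e_{3}: -Im m2, e_{1} e_{2}: Im m3).
Answer: -\frac{1}{2} + 2 e_{2} + \frac{1}{2} e_{1} e_{3}


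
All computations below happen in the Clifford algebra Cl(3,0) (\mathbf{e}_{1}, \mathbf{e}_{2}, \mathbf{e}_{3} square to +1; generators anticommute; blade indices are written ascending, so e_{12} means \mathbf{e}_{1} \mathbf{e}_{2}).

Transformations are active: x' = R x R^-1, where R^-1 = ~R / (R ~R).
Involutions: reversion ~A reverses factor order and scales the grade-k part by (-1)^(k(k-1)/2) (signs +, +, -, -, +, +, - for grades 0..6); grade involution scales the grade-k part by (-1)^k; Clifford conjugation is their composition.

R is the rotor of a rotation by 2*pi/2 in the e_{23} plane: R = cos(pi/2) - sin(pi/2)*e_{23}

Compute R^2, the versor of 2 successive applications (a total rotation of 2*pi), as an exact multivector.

Because a rotor carries half the rotation angle, composing 2 copies of this e_{23}-plane rotor multiplies the phase: 2*(pi/2) = \pi, hence R^2 = cos(\pi) - sin(\pi)*e_{23}.
cos(\pi) = -1 and sin(\pi) = 0, so R^2 = -1. The total rotation 2*pi is 1 full turn, so every vector returns to itself, yet the rotor is -1, on the OTHER sheet of the double cover (an odd number of 2*pi turns).
Answer: -1


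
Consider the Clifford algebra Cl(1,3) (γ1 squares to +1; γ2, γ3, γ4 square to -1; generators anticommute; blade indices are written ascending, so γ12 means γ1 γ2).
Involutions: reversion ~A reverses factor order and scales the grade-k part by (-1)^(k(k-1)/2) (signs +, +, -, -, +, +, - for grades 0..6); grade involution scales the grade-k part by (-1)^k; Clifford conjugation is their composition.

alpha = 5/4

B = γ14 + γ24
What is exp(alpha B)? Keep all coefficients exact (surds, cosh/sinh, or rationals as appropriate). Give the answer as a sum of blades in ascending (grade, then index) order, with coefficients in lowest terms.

B^2 term by term: the squares give (1)^2*(γ14)^2 + (1)^2*(γ24)^2 = 1*(+1) + 1*(-1) = 0 (each basis 2-blade squares to minus the product of its generators' squares); cross terms between blades sharing an index anticommute and cancel. So B^2 = 0.
B^2 = 0, hence only two terms survive: exp(alpha B) = 1 + alpha B (parabolic case).
Answer: 1 + 5/4*γ14 + 5/4*γ24


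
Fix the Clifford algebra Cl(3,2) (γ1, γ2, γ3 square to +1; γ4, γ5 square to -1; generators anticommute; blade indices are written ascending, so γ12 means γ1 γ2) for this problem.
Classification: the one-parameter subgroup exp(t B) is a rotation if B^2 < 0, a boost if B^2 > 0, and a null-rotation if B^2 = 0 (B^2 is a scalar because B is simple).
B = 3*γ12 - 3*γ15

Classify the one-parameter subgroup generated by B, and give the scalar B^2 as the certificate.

B^2 term by term: the squares give (3)^2*(γ12)^2 + (-3)^2*(γ15)^2 = 9*(-1) + 9*(+1) = 0 (each basis 2-blade squares to minus the product of its generators' squares); cross terms between blades sharing an index anticommute and cancel. So B^2 = 0.
Answer: null-rotation, certificate B^2 = 0. Certificate logic: 0 is a conjugation-invariant scalar, so its sign fixes rotation versus boost versus null-rotation outright.


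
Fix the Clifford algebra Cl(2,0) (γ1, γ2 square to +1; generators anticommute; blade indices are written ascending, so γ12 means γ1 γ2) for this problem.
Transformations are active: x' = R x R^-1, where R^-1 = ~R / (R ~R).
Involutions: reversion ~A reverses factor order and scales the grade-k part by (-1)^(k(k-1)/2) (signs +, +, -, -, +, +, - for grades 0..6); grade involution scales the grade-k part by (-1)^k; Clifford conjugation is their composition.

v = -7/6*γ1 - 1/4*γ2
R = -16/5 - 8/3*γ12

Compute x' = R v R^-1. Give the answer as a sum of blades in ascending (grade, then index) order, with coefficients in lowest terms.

~R = -16/5 + 8/3*γ12, and R ~R = 3904/225, so R^-1 = ~R / (3904/225).
R v = 22/5*γ1 - 104/45*γ2
Answer: -167/366*γ1 + 269/244*γ2


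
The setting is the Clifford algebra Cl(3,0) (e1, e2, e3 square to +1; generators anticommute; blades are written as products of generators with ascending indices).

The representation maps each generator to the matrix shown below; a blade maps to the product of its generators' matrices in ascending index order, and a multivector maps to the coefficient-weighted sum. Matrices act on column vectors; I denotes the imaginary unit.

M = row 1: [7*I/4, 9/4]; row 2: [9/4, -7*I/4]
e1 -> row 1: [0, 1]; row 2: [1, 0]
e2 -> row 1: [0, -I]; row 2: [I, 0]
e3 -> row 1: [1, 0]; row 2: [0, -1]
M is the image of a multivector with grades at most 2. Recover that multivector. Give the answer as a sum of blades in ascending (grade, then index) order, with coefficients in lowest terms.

Method: 1, rho(e1), rho(e2), rho(e3) form a trace-orthogonal basis of the 2x2 complex matrices (tr(X Y) = 2 if X = Y, else 0), so M = m0*1 + m1*rho(e1) + m2*rho(e2) + m3*rho(e3) with m0 = tr(M)/2 = 0, m1 = tr(M rho(e1))/2 = 9/4, m2 = tr(M rho(e2))/2 = 0, m3 = tr(M rho(e3))/2 = 7*I/4.
Multiplying table entries, the bivector images are rho(e1 e2) = I*rho(e3), rho(e1 e3) = -I*rho(e2), rho(e2 e3) = I*rho(e1); with real blade coefficients the real parts of m0..m3 are the coefficients of 1, e1, e2, e3 and the imaginary parts give the bivectors (e2 e3: Im m1, e1 e3: -Im m2, e1 e2: Im m3).
Answer: 9/4*e1 + 7/4*e1 e2


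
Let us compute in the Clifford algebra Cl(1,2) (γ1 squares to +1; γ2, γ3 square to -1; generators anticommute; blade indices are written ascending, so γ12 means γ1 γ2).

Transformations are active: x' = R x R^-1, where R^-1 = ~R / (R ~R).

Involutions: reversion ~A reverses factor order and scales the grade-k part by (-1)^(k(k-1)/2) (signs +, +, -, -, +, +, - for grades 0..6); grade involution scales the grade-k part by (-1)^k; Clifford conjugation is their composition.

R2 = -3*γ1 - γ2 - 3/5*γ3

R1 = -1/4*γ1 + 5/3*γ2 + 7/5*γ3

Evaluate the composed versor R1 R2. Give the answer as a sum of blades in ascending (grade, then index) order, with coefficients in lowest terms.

Distribute over the terms of R1 (each basis-blade product reordered to ascending indices, repeated generators contracted through their squares):
(-1/4*γ1) R2 = 3/4 + 1/4*γ12 + 3/20*γ13
(5/3*γ2) R2 = 5/3 + 5*γ12 - γ23
(7/5*γ3) R2 = 21/25 + 21/5*γ13 + 7/5*γ23
Summing the partial products and collecting blades:
Answer: 977/300 + 21/4*γ12 + 87/20*γ13 + 2/5*γ23


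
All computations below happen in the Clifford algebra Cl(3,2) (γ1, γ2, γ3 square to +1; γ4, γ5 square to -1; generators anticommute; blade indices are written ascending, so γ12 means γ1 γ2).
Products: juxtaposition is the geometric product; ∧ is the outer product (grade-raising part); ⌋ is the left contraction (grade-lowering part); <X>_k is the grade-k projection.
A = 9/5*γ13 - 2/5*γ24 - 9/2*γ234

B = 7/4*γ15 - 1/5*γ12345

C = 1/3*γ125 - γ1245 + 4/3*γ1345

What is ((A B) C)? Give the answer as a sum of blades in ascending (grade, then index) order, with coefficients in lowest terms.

step 1: -9/10*γ15 - 63/20*γ35 - 2/25*γ135 - 9/25*γ245 - 7/10*γ1245 + 63/8*γ12345
step 2: 7/10 + 9/25*γ1 - 51/5*γ2 - 63/8*γ3 - 19/150*γ4 + 102/25*γ14 - 68/75*γ23 + 9/10*γ24 + 57/40*γ34 + 57/100*γ123 + 2/25*γ234 + 63/20*γ1234
Answer: 7/10 + 9/25*γ1 - 51/5*γ2 - 63/8*γ3 - 19/150*γ4 + 102/25*γ14 - 68/75*γ23 + 9/10*γ24 + 57/40*γ34 + 57/100*γ123 + 2/25*γ234 + 63/20*γ1234


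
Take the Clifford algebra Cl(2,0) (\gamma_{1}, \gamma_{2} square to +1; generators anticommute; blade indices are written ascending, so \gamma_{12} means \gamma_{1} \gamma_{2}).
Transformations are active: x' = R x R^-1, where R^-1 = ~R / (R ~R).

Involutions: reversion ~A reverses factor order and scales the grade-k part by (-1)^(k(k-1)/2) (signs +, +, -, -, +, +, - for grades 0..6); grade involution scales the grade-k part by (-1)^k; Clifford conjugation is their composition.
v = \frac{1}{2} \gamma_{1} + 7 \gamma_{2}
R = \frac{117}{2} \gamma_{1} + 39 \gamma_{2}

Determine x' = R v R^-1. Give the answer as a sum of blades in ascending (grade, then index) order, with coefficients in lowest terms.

~R = \frac{117}{2} \gamma_{1} + 39 \gamma_{2}, and R ~R = \frac{19773}{4}, so R^-1 = ~R / (\frac{19773}{4}).
R v = \frac{1209}{4} + 390 \gamma_{12}
Answer: \frac{173}{26} \gamma_{1} - \frac{29}{13} \gamma_{2}


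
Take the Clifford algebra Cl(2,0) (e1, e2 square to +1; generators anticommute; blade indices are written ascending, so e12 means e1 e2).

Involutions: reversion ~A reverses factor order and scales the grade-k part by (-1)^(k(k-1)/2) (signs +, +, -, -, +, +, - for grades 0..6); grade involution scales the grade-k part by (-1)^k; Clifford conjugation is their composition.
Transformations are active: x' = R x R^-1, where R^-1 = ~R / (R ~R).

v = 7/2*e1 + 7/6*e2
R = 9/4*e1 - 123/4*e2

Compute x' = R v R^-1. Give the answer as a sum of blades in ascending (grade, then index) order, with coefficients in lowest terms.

~R = 9/4*e1 - 123/4*e2, and R ~R = 7605/8, so R^-1 = ~R / (7605/8).
R v = -28 + 441/4*e12
Answer: -6139/1690*e1 + 3269/5070*e2


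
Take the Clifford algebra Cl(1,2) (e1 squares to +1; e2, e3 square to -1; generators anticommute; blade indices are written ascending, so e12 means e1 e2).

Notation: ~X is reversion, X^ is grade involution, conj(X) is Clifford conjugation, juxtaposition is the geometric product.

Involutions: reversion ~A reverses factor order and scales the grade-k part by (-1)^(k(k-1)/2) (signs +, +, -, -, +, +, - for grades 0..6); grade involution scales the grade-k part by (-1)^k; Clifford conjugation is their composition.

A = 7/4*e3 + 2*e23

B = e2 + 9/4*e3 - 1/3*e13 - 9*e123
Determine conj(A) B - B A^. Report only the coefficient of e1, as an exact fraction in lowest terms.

first term: 63/16 - 209/12*e1 + 9/2*e2 - 2*e3 - 197/12*e12 + 7/4*e23
second term: 63/16 + 209/12*e1 + 9/2*e2 - 2*e3 - 197/12*e12 - 7/4*e23
Answer: -209/6


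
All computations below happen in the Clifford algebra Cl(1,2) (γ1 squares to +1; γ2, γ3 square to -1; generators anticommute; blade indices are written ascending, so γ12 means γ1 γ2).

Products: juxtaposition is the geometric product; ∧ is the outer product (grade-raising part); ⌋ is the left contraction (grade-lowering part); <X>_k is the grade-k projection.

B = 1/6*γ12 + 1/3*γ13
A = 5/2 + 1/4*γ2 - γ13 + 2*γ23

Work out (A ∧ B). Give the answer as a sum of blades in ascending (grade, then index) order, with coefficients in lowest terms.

step 1: 5/12*γ12 + 5/6*γ13 - 1/12*γ123
Answer: 5/12*γ12 + 5/6*γ13 - 1/12*γ123


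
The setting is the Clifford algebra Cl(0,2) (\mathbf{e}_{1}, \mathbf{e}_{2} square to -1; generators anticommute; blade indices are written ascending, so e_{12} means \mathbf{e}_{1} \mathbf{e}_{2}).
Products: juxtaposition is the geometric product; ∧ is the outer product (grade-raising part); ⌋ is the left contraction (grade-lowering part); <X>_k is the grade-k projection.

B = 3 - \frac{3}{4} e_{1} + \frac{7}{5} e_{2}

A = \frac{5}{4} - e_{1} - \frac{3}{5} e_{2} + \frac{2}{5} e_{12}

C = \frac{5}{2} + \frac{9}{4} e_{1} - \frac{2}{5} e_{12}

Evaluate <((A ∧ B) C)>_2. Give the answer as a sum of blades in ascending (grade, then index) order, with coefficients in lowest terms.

step 1: \frac{15}{4} - \frac{63}{16} e_{1} - \frac{1}{20} e_{2} - \frac{13}{20} e_{12}
step 2: \frac{28759}{1600} - \frac{1109}{800} e_{1} - \frac{253}{80} e_{2} - \frac{241}{80} e_{12}
step 3: -\frac{241}{80} e_{12}
Answer: -\frac{241}{80} e_{12}


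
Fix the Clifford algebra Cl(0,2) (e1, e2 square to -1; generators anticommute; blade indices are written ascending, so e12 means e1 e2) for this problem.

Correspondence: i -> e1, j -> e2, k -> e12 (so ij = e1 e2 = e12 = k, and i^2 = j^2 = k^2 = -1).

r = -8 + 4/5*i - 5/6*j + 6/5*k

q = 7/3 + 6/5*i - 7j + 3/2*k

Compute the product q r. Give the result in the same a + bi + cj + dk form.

In blades: q = 7/3 + 6/5*e1 - 7*e2 + 3/2*e12, r = -8 + 4/5*e1 - 5/6*e2 + 6/5*e12.
Distribute q over r term by term (generator squares from the signature, products reordered to ascending indices): (7/3)*r = -56/3 + 28/15*e1 - 35/18*e2 + 14/5*e12; (6/5*e1)*r = -24/25 - 48/5*e1 - 36/25*e2 - e12; (-7*e2)*r = -35/6 - 42/5*e1 + 56*e2 + 28/5*e12; (3/2*e12)*r = -9/5 + 5/4*e1 + 6/5*e2 - 12*e12.
Sum: -1363/50 - 893/60*e1 + 24217/450*e2 - 23/5*e12; translating back through the correspondence:
Answer: -1363/50 - 893/60*i + 24217/450*j - 23/5*k


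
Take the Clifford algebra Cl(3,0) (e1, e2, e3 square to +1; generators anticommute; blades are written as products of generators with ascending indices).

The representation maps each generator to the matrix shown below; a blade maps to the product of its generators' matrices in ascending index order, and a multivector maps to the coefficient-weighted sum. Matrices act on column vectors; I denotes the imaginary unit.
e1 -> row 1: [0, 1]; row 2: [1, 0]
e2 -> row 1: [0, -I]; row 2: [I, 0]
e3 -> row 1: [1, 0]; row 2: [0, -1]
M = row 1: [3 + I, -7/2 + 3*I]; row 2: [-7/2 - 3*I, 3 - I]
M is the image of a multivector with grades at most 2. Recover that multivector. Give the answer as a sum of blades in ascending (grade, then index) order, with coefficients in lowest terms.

Method: 1, rho(e1), rho(e2), rho(e3) form a trace-orthogonal basis of the 2x2 complex matrices (tr(X Y) = 2 if X = Y, else 0), so M = m0*1 + m1*rho(e1) + m2*rho(e2) + m3*rho(e3) with m0 = tr(M)/2 = 3, m1 = tr(M rho(e1))/2 = -7/2, m2 = tr(M rho(e2))/2 = -3, m3 = tr(M rho(e3))/2 = I.
Multiplying table entries, the bivector images are rho(e1 e2) = I*rho(e3), rho(e1 e3) = -I*rho(e2), rho(e2 e3) = I*rho(e1); with real blade coefficients the real parts of m0..m3 are the coefficients of 1, e1, e2, e3 and the imaginary parts give the bivectors (e2 e3: Im m1, e1 e3: -Im m2, e1 e2: Im m3).
Answer: 3 - 7/2*e1 - 3*e2 + e1 e2


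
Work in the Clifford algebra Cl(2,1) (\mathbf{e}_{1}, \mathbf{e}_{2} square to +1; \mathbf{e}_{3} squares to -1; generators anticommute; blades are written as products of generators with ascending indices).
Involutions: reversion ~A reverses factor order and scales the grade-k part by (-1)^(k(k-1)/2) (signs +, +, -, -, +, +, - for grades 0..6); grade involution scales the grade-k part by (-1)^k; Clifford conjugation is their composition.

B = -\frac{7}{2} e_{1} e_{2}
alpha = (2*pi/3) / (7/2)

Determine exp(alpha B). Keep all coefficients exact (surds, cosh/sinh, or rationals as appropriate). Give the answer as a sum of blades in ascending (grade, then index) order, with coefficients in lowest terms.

B^2 = (-\frac{7}{2})^2*(e_{1} e_{2})^2 = \frac{49}{4}*(-1) = -\frac{49}{4} (a basis 2-blade squares to minus the product of its generators' squares).
B^2 = -\frac{49}{4} — the negative square puts this in the circular regime; l = \frac{7}{2}, alpha*l = \frac{2 \pi}{3}, so exp(alpha B) = cos(\frac{2 \pi}{3}) + (sin(\frac{2 \pi}{3})/(\frac{7}{2}))*B = - \frac{1}{2} + (\frac{\sqrt{3}}{7})*B.
Answer: - \frac{1}{2} - \frac{\sqrt{3}}{2} e_{1} e_{2}
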